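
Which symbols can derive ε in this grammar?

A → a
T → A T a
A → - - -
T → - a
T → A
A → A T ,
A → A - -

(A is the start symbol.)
A non-terminal is nullable if it can derive ε (the empty string): either it has an ε-production, or it has a production whose right-hand side consists entirely of nullable non-terminals.

There are no ε-productions, so no non-terminal can derive ε.
No non-terminals are nullable.

Answer: None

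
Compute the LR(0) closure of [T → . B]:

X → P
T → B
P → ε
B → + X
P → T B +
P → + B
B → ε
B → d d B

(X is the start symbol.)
{ [B → . + X], [B → . d d B], [B → .], [T → . B] }

To compute CLOSURE, for each item [A → α.Bβ] where B is a non-terminal, add [B → .γ] for all productions B → γ; repeat for the newly added items until nothing changes.

Start with: [T → . B]
  [T → . B] has the dot before B: add [B → . + X], [B → .], [B → . d d B]
No further items can be added.

CLOSURE = { [B → . + X], [B → . d d B], [B → .], [T → . B] }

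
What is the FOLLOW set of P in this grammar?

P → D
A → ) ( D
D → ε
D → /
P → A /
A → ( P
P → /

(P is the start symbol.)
P is the start symbol, so $ ∈ FOLLOW(P).
In A → ( P: P is at the end, add FOLLOW(A)

The FOLLOW sets referred to above (computed the same way, to a fixed point):
  FOLLOW(A) = { '/' }

Taking the union: FOLLOW(P) = { $, '/' }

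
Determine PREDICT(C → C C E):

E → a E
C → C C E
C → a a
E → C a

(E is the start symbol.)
PREDICT(C → C C E) = (FIRST(RHS) \ {ε}) ∪ (FOLLOW(C) if ε ∈ FIRST(RHS), i.e. RHS ⇒* ε)
FIRST(C) = { 'a' }
FIRST(C C E) = { 'a' }
ε ∉ FIRST(C C E), so FOLLOW(C) is not added.
PREDICT(C → C C E) = { 'a' }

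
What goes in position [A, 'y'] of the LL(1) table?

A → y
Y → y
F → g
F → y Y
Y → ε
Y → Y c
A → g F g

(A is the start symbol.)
A → y

To find M[A, 'y'], we find productions for A where 'y' is in the predict set (PREDICT(N → α) = (FIRST(α) \ {ε}) ∪ (FOLLOW(N) if α ⇒* ε)).

A → y: PREDICT = { 'y' }
  'y' is in predict set, so this production goes in M[A, 'y']
A → g F g: PREDICT = { 'g' }

M[A, 'y'] = A → y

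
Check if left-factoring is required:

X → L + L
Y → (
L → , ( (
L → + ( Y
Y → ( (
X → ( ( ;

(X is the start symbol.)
Left-factoring is needed when two productions for the same non-terminal
share a common prefix on the right-hand side.

Productions for X:
  X → L + L
  X → ( ( ;
Productions for Y:
  Y → (
  Y → ( (
Productions for L:
  L → , ( (
  L → + ( Y

Found common prefix '(' in productions for Y

Answer: Yes, Y has productions with common prefix '('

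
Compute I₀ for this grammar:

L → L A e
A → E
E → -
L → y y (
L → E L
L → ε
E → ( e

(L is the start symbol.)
First, augment the grammar with L' → L
I₀ = CLOSURE({ [L' → . L] }):
  [L' → . L] has the dot before L: add [L → . L A e], [L → . y y (], [L → . E L], [L → .]
  [L → . E L] has the dot before E: add [E → . -], [E → . ( e]
No further items can be added.

I₀ = { [E → . ( e], [E → . -], [L → . E L], [L → . L A e], [L → . y y (], [L → .], [L' → . L] }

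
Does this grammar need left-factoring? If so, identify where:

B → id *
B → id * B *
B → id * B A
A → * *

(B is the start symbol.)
Yes, B has productions with common prefix 'id *'

Left-factoring is needed when two productions for the same non-terminal
share a common prefix on the right-hand side.

Productions for B:
  B → id *
  B → id * B *
  B → id * B A

Found common prefix 'id *' in productions for B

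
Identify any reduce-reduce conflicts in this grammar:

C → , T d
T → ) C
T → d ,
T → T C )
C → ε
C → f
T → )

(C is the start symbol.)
A reduce-reduce conflict occurs when an LR(0) state has two complete items [A → α .] and [B → β .] — both call for a reduction, and with no lookahead the parser cannot choose between them.

Augment with C' → C and build the canonical LR(0) collection (I0 = CLOSURE({[C' → . C]}), then GOTO on every symbol after a dot until no new states appear). It has 12 states:
  I0: { [C → . , T d], [C → . f], [C → .], [C' → . C] }  — shift, reduce
  I1: { [C → , . T d], [T → . ) C], [T → . )], [T → . T C )], [T → . d ,] }  — shift
  I2: { [C' → C .] }  — accept
  I3: { [C → f .] }  — reduce
  I4: { [C → . , T d], [C → . f], [C → .], [T → ) . C], [T → ) .] }  — shift, 2 reduces
  I5: { [C → , T . d], [C → . , T d], [C → . f], [C → .], [T → T . C )] }  — shift, reduce
  I6: { [T → d . ,] }  — shift
  I7: { [T → d , .] }  — reduce
  I8: { [T → T C . )] }  — shift
  I9: { [C → , T d .] }  — reduce
  I10: { [T → T C ) .] }  — reduce
  I11: { [T → ) C .] }  — reduce

I4 contains complete items [C → .], [T → ) .] — reduce-reduce conflict.

Answer: Yes — I4: [C → .] vs [T → ) .]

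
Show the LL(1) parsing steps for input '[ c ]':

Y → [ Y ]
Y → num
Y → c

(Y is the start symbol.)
Stack is shown with the top on the left.

Stack    Input    Action
------------------------
Y $      [ c ] $  output Y → [ Y ]
[ Y ] $  [ c ] $  match '['
Y ] $    c ] $    output Y → c
c ] $    c ] $    match 'c'
] $      ] $      match ']'
$        $        accept

The string is accepted.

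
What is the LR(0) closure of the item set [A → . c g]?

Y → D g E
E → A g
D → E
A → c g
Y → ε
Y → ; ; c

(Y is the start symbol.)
{ [A → . c g] }

To compute CLOSURE, for each item [A → α.Bβ] where B is a non-terminal, add [B → .γ] for all productions B → γ; repeat for the newly added items until nothing changes.

Start with: [A → . c g]
The dot precedes the terminal c, so nothing is added.

CLOSURE = { [A → . c g] }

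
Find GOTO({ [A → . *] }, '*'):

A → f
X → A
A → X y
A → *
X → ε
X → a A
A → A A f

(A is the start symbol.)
GOTO(I, '*') = CLOSURE({ [A → αX.β] : [A → α.Xβ] ∈ I, X = '*' })

Items with dot before '*', with the dot advanced:
  [A → . *] → [A → * .]
Closure adds nothing (no advanced item has the dot before a non-terminal).

GOTO = { [A → * .] }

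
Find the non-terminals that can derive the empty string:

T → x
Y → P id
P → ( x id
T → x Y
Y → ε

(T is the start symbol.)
{ 'Y' }

ε-productions: Y → ε
So Y is immediately nullable.
No further non-terminal can be added: every production for the remaining non-terminals contains a terminal or a non-nullable non-terminal.
Nullable = { 'Y' }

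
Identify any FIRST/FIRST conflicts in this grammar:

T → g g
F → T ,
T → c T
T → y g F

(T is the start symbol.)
A FIRST/FIRST conflict occurs when two productions N → α and N → β for the same non-terminal have FIRST(α) ∩ FIRST(β) ≠ ∅ (with ε ∈ FIRST of a nullable right-hand side, so two nullable alternatives also conflict).

Productions for T:
  T → g g: FIRST = { 'g' }
  T → c T: FIRST = { 'c' }
  T → y g F: FIRST = { 'y' }
F has only one production, so no FIRST/FIRST conflict is possible there.

All alternatives of each non-terminal have pairwise disjoint FIRST sets.

Answer: No FIRST/FIRST conflicts.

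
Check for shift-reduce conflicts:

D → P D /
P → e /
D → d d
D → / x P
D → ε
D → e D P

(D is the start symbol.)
A shift-reduce conflict occurs when an LR(0) state has both:
  - a complete (reduce) item [A → α .] (dot at the end), and
  - a shift item [B → β . c γ] (dot before a terminal).

Augment with D' → D and build the canonical LR(0) collection (I0 = CLOSURE({[D' → . D]}), then GOTO on every symbol after a dot until no new states appear). It has 16 states:
  I0: { [D → . / x P], [D → . P D /], [D → . d d], [D → . e D P], [D → .], [D' → . D], [P → . e /] }  — shift, reduce
  I1: { [D → / . x P] }  — shift
  I2: { [D' → D .] }  — accept
  I3: { [D → . / x P], [D → . P D /], [D → . d d], [D → . e D P], [D → .], [D → P . D /], [P → . e /] }  — shift, reduce
  I4: { [D → d . d] }  — shift
  I5: { [D → . / x P], [D → . P D /], [D → . d d], [D → . e D P], [D → .], [D → e . D P], [P → . e /], [P → e . /] }  — shift, reduce
  I6: { [D → / . x P], [P → e / .] }  — shift, reduce
  I7: { [D → e D . P], [P → . e /] }  — shift
  I8: { [D → e D P .] }  — reduce
  I9: { [P → e . /] }  — shift
  I10: { [P → e / .] }  — reduce
  I11: { [D → / x . P], [P → . e /] }  — shift
  I12: { [D → / x P .] }  — reduce
  I13: { [D → d d .] }  — reduce
  I14: { [D → P D . /] }  — shift
  I15: { [D → P D / .] }  — reduce

I0 contains reduce item [D → .] and shift items [D → . / x P], [D → . d d], [D → . e D P], [P → . e /] — shift-reduce conflict.
I3 contains reduce item [D → .] and shift items [D → . / x P], [D → . d d], [D → . e D P], [P → . e /] — shift-reduce conflict.
I5 contains reduce item [D → .] and shift items [D → . / x P], [D → . d d], [D → . e D P], [P → . e /], [P → e . /] — shift-reduce conflict.
I6 contains reduce item [P → e / .] and shift item [D → / . x P] — shift-reduce conflict.

Answer: Yes — I0: [D → .] vs [D → . / x P]; I3: [D → .] vs [D → . / x P]; I5: [D → .] vs [D → . / x P]; I6: [P → e / .] vs [D → / . x P]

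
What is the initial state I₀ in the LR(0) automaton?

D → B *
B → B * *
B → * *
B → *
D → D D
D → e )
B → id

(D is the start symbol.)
First, augment the grammar with D' → D
I₀ = CLOSURE({ [D' → . D] }):
  [D' → . D] has the dot before D: add [D → . B *], [D → . D D], [D → . e )]
  [D → . B *] has the dot before B: add [B → . B * *], [B → . * *], [B → . *], [B → . id]
No further items can be added.

I₀ = { [B → . * *], [B → . *], [B → . B * *], [B → . id], [D → . B *], [D → . D D], [D → . e )], [D' → . D] }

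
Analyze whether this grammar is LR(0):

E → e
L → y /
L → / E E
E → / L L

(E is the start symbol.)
Yes, the grammar is LR(0)

Augment with E' → E and build the canonical LR(0) collection (I0 = CLOSURE({[E' → . E]}), then GOTO on every symbol after a dot until no new states appear). It has 11 states:
  I0: { [E → . / L L], [E → . e], [E' → . E] }  — shift
  I1: { [E → / . L L], [L → . / E E], [L → . y /] }  — shift
  I2: { [E' → E .] }  — accept
  I3: { [E → e .] }  — reduce
  I4: { [E → . / L L], [E → . e], [L → / . E E] }  — shift
  I5: { [E → / L . L], [L → . / E E], [L → . y /] }  — shift
  I6: { [L → y . /] }  — shift
  I7: { [L → y / .] }  — reduce
  I8: { [E → / L L .] }  — reduce
  I9: { [E → . / L L], [E → . e], [L → / E . E] }  — shift
  I10: { [L → / E E .] }  — reduce

Every state is either a pure shift/goto state or contains exactly one complete item and nothing to shift — no conflicts. The grammar is LR(0).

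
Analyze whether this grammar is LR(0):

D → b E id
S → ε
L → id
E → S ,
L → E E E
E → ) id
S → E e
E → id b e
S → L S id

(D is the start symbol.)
A grammar is LR(0) if no state in the canonical LR(0) collection has:
  - both a shift item (dot before a terminal) and a complete item (shift-reduce conflict), or
  - two or more complete items (reduce-reduce conflict; the accept item [D' → D .] counts as a complete item here).

Augment with D' → D and build the canonical LR(0) collection (I0 = CLOSURE({[D' → . D]}), then GOTO on every symbol after a dot until no new states appear). It has 19 states:
  I0: { [D → . b E id], [D' → . D] }  — shift
  I1: { [D' → D .] }  — accept
  I2: { [D → b . E id], [E → . ) id], [E → . S ,], [E → . id b e], [L → . E E E], [L → . id], [S → . E e], [S → . L S id], [S → .] }  — shift, reduce
  I3: { [E → ) . id] }  — shift
  I4: { [D → b E . id], [E → . ) id], [E → . S ,], [E → . id b e], [L → . E E E], [L → . id], [L → E . E E], [S → . E e], [S → . L S id], [S → .], [S → E . e] }  — shift, reduce
  I5: { [E → . ) id], [E → . S ,], [E → . id b e], [L → . E E E], [L → . id], [S → . E e], [S → . L S id], [S → .], [S → L . S id] }  — shift, reduce
  I6: { [E → S . ,] }  — shift
  I7: { [E → id . b e], [L → id .] }  — shift, reduce
  I8: { [E → id b . e] }  — shift
  I9: { [E → id b e .] }  — reduce
  I10: { [E → S , .] }  — reduce
  I11: { [E → . ) id], [E → . S ,], [E → . id b e], [L → . E E E], [L → . id], [L → E . E E], [S → . E e], [S → . L S id], [S → .], [S → E . e] }  — shift, reduce
  I12: { [E → S . ,], [S → L S . id] }  — shift
  I13: { [S → L S id .] }  — reduce
  I14: { [E → . ) id], [E → . S ,], [E → . id b e], [L → . E E E], [L → . id], [L → E . E E], [L → E E . E], [S → . E e], [S → . L S id], [S → .], [S → E . e] }  — shift, reduce
  I15: { [S → E e .] }  — reduce
  I16: { [E → . ) id], [E → . S ,], [E → . id b e], [L → . E E E], [L → . id], [L → E . E E], [L → E E . E], [L → E E E .], [S → . E e], [S → . L S id], [S → .], [S → E . e] }  — shift, 2 reduces
  I17: { [D → b E id .], [E → id . b e], [L → id .] }  — shift, 2 reduces
  I18: { [E → ) id .] }  — reduce

Conflict in state I2:
  Shift-reduce conflict between [S → .] and [E → . ) id]
So the grammar is NOT LR(0).

Answer: No. Shift-reduce conflict between [S → .] and [E → . ) id]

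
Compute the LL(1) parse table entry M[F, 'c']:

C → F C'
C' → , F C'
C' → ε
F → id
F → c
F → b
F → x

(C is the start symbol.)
F → c

To find M[F, 'c'], we find productions for F where 'c' is in the predict set (PREDICT(N → α) = (FIRST(α) \ {ε}) ∪ (FOLLOW(N) if α ⇒* ε)).

F → id: PREDICT = { 'id' }
F → c: PREDICT = { 'c' }
  'c' is in predict set, so this production goes in M[F, 'c']
F → b: PREDICT = { 'b' }
F → x: PREDICT = { 'x' }

M[F, 'c'] = F → c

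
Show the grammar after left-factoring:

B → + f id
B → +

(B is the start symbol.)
B → + B'
B' → f id
B' → ε

Left-factoring transforms A → αβ₁ | αβ₂ into A → αA' and A' → β₁ | β₂
(α is the longest common prefix among the alternatives). Repeat until
no nonterminal has two alternatives with a common prefix.

Round 1: B has alternatives sharing prefix '+'. Introduce B': B → + B'
  Add: B' → f id
  Add: B' → ε

No remaining common prefixes — done.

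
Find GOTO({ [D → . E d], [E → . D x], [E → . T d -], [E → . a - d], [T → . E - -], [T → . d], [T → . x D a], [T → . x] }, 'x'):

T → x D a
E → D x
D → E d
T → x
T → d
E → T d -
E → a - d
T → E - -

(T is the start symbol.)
{ [D → . E d], [E → . D x], [E → . T d -], [E → . a - d], [T → . E - -], [T → . d], [T → . x D a], [T → . x], [T → x . D a], [T → x .] }

GOTO(I, 'x') = CLOSURE({ [A → αX.β] : [A → α.Xβ] ∈ I, X = 'x' })

Items with dot before 'x', with the dot advanced:
  [T → . x] → [T → x .]
  [T → . x D a] → [T → x . D a]
Closure of the advanced items:
  [T → x . D a] has the dot before D: add [D → . E d]
  [D → . E d] has the dot before E: add [E → . D x], [E → . T d -], [E → . a - d]
  [E → . T d -] has the dot before T: add [T → . x D a], [T → . x], [T → . d], [T → . E - -]

GOTO = { [D → . E d], [E → . D x], [E → . T d -], [E → . a - d], [T → . E - -], [T → . d], [T → . x D a], [T → . x], [T → x . D a], [T → x .] }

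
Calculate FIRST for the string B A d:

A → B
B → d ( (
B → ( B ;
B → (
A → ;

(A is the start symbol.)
{ '(', 'd' }

FIRST sets of the non-terminals involved (from the grammar, by fixed-point iteration):
  FIRST(B) = { '(', 'd' }

To compute FIRST(B A d), process the symbols left to right:
Symbol B is a non-terminal. Add FIRST(B) \ {ε} = { '(', 'd' }
B is not nullable (ε ∉ FIRST(B)), so stop here.
FIRST(B A d) = { '(', 'd' }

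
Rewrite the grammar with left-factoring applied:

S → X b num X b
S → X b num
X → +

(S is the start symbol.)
Left-factoring transforms A → αβ₁ | αβ₂ into A → αA' and A' → β₁ | β₂
(α is the longest common prefix among the alternatives). Repeat until
no nonterminal has two alternatives with a common prefix.

Round 1: S has alternatives sharing prefix 'X b num'. Introduce S': S → X b num S'
  Add: S' → X b
  Add: S' → ε

No remaining common prefixes — done.

Resulting grammar:
S → X b num S'
S' → X b
S' → ε
X → +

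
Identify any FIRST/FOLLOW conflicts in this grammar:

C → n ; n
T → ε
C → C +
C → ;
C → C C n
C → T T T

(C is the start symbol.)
A FIRST/FOLLOW conflict occurs when a non-terminal N has a nullable alternative N → β (β ⇒* ε) and another alternative N → α with FIRST(α) ∩ FOLLOW(N) ≠ ∅: on such a lookahead the parser cannot decide between expanding α and letting N vanish via β.

Nullable non-terminals: C, T.
FIRST sets used below: FIRST(C) = { '+', ';', 'n', ε }, FIRST(T) = { ε }

C: nullable alternative(s) C → T T T; FOLLOW(C) = { $, '+', ';', 'n' }
  C → n ; n: FIRST \ {ε} = { 'n' } — overlaps FOLLOW(C) on { 'n' }: CONFLICT
  C → C +: FIRST \ {ε} = { '+', ';', 'n' } — overlaps FOLLOW(C) on { '+', ';', 'n' }: CONFLICT
  C → ;: FIRST \ {ε} = { ';' } — overlaps FOLLOW(C) on { ';' }: CONFLICT
  C → C C n: FIRST \ {ε} = { '+', ';', 'n' } — overlaps FOLLOW(C) on { '+', ';', 'n' }: CONFLICT
  C → T T T: FIRST \ {ε} = { } — this is the only nullable alternative, skip
T has a nullable alternative but only one production, so nothing to check.

So the grammar has 4 FIRST/FOLLOW conflicts (marked CONFLICT above).

Answer: Yes. C → n ';' n with FOLLOW(C) on { 'n' }; C → C '+' with FOLLOW(C) on { '+', ';', 'n' }; C → ';' with FOLLOW(C) on { ';' }; C → C C n with FOLLOW(C) on { '+', ';', 'n' }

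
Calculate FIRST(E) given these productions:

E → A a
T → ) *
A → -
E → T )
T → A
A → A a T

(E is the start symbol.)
{ ')', '-' }

FIRST sets of the other non-terminals involved (by the same procedure, iterated to a fixed point):
  FIRST(A) = { '-' }
  FIRST(T) = { ')', '-' }

From E → A a:
  - A is a non-terminal: add FIRST(A) \ {ε} = { '-' }
    A is not nullable, so stop
From E → T ):
  - T is a non-terminal: add FIRST(T) \ {ε} = { ')', '-' }
    T is not nullable, so stop

Collecting: FIRST(E) = { ')', '-' }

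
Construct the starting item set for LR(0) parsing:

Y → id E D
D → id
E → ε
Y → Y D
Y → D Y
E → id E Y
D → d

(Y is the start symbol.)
First, augment the grammar with Y' → Y
I₀ = CLOSURE({ [Y' → . Y] }):
  [Y' → . Y] has the dot before Y: add [Y → . id E D], [Y → . Y D], [Y → . D Y]
  [Y → . D Y] has the dot before D: add [D → . id], [D → . d]
No further items can be added.

I₀ = { [D → . d], [D → . id], [Y → . D Y], [Y → . Y D], [Y → . id E D], [Y' → . Y] }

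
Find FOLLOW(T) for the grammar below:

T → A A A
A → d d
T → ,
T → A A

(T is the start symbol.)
To compute FOLLOW(T), find every occurrence of T on a right-hand side N → α T β: add FIRST(β) \ {ε}, and if β is empty or nullable also add FOLLOW(N). Iterate to a fixed point.

T is the start symbol, so $ ∈ FOLLOW(T).
T does not occur on any right-hand side.

Taking the union: FOLLOW(T) = { $ }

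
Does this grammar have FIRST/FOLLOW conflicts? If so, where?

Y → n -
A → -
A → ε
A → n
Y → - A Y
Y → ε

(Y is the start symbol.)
Yes. A → '-' with FOLLOW(A) on { '-' }; A → n with FOLLOW(A) on { 'n' }

Nullable non-terminals: A, Y.

A: nullable alternative(s) A → ε; FOLLOW(A) = { $, '-', 'n' }
  A → -: FIRST \ {ε} = { '-' } — overlaps FOLLOW(A) on { '-' }: CONFLICT
  A → ε: FIRST \ {ε} = { } — this is the only nullable alternative, skip
  A → n: FIRST \ {ε} = { 'n' } — overlaps FOLLOW(A) on { 'n' }: CONFLICT

Y: nullable alternative(s) Y → ε; FOLLOW(Y) = { $ }
  Y → n -: FIRST \ {ε} = { 'n' } — disjoint from FOLLOW(Y)
  Y → - A Y: FIRST \ {ε} = { '-' } — disjoint from FOLLOW(Y)
  Y → ε: FIRST \ {ε} = { } — this is the only nullable alternative, skip

So the grammar has 2 FIRST/FOLLOW conflicts (marked CONFLICT above).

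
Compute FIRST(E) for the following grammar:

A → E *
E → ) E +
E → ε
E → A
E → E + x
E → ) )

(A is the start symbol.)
{ ')', '*', '+', ε }

To compute FIRST(E), examine every production with E on the left-hand side, reading each right-hand side left to right until a non-nullable symbol is reached.

FIRST sets of the other non-terminals involved (by the same procedure, iterated to a fixed point):
  FIRST(A) = { ')', '*', '+' }

From E → ) E +:
  - ')' is a terminal: add ')' and stop
From E → ε:
  - ε-production, so ε ∈ FIRST(E)
From E → A:
  - A is a non-terminal: add FIRST(A) \ {ε} = { ')', '*', '+' }
    A is not nullable, so stop
From E → E + x:
  - E is the symbol being defined: contributes nothing new
    E is nullable, so continue to the next symbol
  - '+' is a terminal: add '+' and stop
From E → ) ):
  - ')' is a terminal: add ')' and stop

Collecting: FIRST(E) = { ')', '*', '+', ε }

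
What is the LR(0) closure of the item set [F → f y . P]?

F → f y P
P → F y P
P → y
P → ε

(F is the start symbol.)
To compute CLOSURE, for each item [A → α.Bβ] where B is a non-terminal, add [B → .γ] for all productions B → γ; repeat for the newly added items until nothing changes.

Start with: [F → f y . P]
  [F → f y . P] has the dot before P: add [P → . F y P], [P → . y], [P → .]
  [P → . F y P] has the dot before F: add [F → . f y P]
No further items can be added.

CLOSURE = { [F → . f y P], [F → f y . P], [P → . F y P], [P → . y], [P → .] }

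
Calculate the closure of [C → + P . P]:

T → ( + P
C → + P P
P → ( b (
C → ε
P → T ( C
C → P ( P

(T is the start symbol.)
{ [C → + P . P], [P → . ( b (], [P → . T ( C], [T → . ( + P] }

Start with: [C → + P . P]
  [C → + P . P] has the dot before P: add [P → . ( b (], [P → . T ( C]
  [P → . T ( C] has the dot before T: add [T → . ( + P]
No further items can be added.

CLOSURE = { [C → + P . P], [P → . ( b (], [P → . T ( C], [T → . ( + P] }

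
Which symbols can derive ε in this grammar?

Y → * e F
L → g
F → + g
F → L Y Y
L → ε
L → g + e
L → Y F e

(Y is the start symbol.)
{ 'L' }

ε-productions: L → ε
So L is immediately nullable.
No further non-terminal can be added: every production for the remaining non-terminals contains a terminal or a non-nullable non-terminal.
Nullable = { 'L' }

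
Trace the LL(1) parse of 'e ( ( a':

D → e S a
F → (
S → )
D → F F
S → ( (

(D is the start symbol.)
LL(1) parsing maintains a stack (initially the start symbol over $) and the input. At each step: if the stack top is a terminal, match it against the current input token; if it is a non-terminal N, replace it with the RHS of M[N, lookahead] (the unique production whose predict set contains the lookahead).

Stack is shown with the top on the left.

Stack    Input      Action
--------------------------
D $      e ( ( a $  output D → e S a
e S a $  e ( ( a $  match 'e'
S a $    ( ( a $    output S → ( (
( ( a $  ( ( a $    match '('
( a $    ( a $      match '('
a $      a $        match 'a'
$        $          accept

The string is accepted.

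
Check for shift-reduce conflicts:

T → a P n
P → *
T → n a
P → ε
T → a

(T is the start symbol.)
A shift-reduce conflict occurs when an LR(0) state has both:
  - a complete (reduce) item [A → α .] (dot at the end), and
  - a shift item [B → β . c γ] (dot before a terminal).

Augment with T' → T and build the canonical LR(0) collection (I0 = CLOSURE({[T' → . T]}), then GOTO on every symbol after a dot until no new states appear). It has 8 states:
  I0: { [T → . a P n], [T → . a], [T → . n a], [T' → . T] }  — shift
  I1: { [T' → T .] }  — accept
  I2: { [P → . *], [P → .], [T → a . P n], [T → a .] }  — shift, 2 reduces
  I3: { [T → n . a] }  — shift
  I4: { [T → n a .] }  — reduce
  I5: { [P → * .] }  — reduce
  I6: { [T → a P . n] }  — shift
  I7: { [T → a P n .] }  — reduce

I2 contains reduce items [P → .], [T → a .] and shift item [P → . *] — shift-reduce conflict.

Answer: Yes — I2: [P → .] vs [P → . *]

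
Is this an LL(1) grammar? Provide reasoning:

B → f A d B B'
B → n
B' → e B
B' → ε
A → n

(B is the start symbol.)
A grammar is LL(1) if for each non-terminal N with multiple productions, the predict sets of those productions are pairwise disjoint, where PREDICT(N → α) = (FIRST(α) \ {ε}) ∪ (FOLLOW(N) if α ⇒* ε).

Relevant sets:
  FOLLOW(B') = { $, 'e' }

For B:
  PREDICT(B → f A d B B') = { 'f' }
  PREDICT(B → n) = { 'n' }
For B':
  PREDICT(B' → e B) = { 'e' }
  PREDICT(B' → ε) = { $, 'e' }
A has a single production, so nothing to check there.

Conflict found: Predict set conflict for B': { 'e' }
The grammar is NOT LL(1).

Answer: No. Predict set conflict for B': { 'e' }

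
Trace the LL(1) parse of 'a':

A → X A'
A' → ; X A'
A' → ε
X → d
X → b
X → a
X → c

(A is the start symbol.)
Stack is shown with the top on the left.

Stack   Input  Action
---------------------
A $     a $    output A → X A'
X A' $  a $    output X → a
a A' $  a $    match 'a'
A' $    $      output A' → ε
$       $      accept

The string is accepted.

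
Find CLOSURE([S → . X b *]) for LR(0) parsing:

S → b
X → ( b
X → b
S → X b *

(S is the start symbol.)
{ [S → . X b *], [X → . ( b], [X → . b] }

To compute CLOSURE, for each item [A → α.Bβ] where B is a non-terminal, add [B → .γ] for all productions B → γ; repeat for the newly added items until nothing changes.

Start with: [S → . X b *]
  [S → . X b *] has the dot before X: add [X → . ( b], [X → . b]
No further items can be added.

CLOSURE = { [S → . X b *], [X → . ( b], [X → . b] }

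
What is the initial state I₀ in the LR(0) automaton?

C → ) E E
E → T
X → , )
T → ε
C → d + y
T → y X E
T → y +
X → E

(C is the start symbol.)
{ [C → . ) E E], [C → . d + y], [C' → . C] }

First, augment the grammar with C' → C
I₀ = CLOSURE({ [C' → . C] }):
  [C' → . C] has the dot before C: add [C → . ) E E], [C → . d + y]
No further items can be added.

I₀ = { [C → . ) E E], [C → . d + y], [C' → . C] }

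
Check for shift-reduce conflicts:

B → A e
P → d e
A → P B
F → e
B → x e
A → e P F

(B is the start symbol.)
No shift-reduce conflicts

A shift-reduce conflict occurs when an LR(0) state has both:
  - a complete (reduce) item [A → α .] (dot at the end), and
  - a shift item [B → β . c γ] (dot before a terminal).

Augment with B' → B and build the canonical LR(0) collection (I0 = CLOSURE({[B' → . B]}), then GOTO on every symbol after a dot until no new states appear). It has 14 states:
  I0: { [A → . P B], [A → . e P F], [B → . A e], [B → . x e], [B' → . B], [P → . d e] }  — shift
  I1: { [B → A . e] }  — shift
  I2: { [B' → B .] }  — accept
  I3: { [A → . P B], [A → . e P F], [A → P . B], [B → . A e], [B → . x e], [P → . d e] }  — shift
  I4: { [P → d . e] }  — shift
  I5: { [A → e . P F], [P → . d e] }  — shift
  I6: { [B → x . e] }  — shift
  I7: { [B → x e .] }  — reduce
  I8: { [A → e P . F], [F → . e] }  — shift
  I9: { [A → e P F .] }  — reduce
  I10: { [F → e .] }  — reduce
  I11: { [P → d e .] }  — reduce
  I12: { [A → P B .] }  — reduce
  I13: { [B → A e .] }  — reduce

No state contains both a complete item and a shift item.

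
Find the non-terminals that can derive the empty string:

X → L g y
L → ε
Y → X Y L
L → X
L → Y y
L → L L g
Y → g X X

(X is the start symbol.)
A non-terminal is nullable if it can derive ε (the empty string): either it has an ε-production, or it has a production whose right-hand side consists entirely of nullable non-terminals.

ε-productions: L → ε
So L is immediately nullable.
No further non-terminal can be added: every production for the remaining non-terminals contains a terminal or a non-nullable non-terminal.
Nullable = { 'L' }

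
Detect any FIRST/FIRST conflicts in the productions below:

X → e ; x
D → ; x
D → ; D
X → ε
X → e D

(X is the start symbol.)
A FIRST/FIRST conflict occurs when two productions N → α and N → β for the same non-terminal have FIRST(α) ∩ FIRST(β) ≠ ∅ (with ε ∈ FIRST of a nullable right-hand side, so two nullable alternatives also conflict).

Productions for X:
  X → e ; x: FIRST = { 'e' }
  X → ε: FIRST = { ε }
  X → e D: FIRST = { 'e' }
Productions for D:
  D → ; x: FIRST = { ';' }
  D → ; D: FIRST = { ';' }

Conflict for X: X → e ; x and X → e D
  Overlap: { 'e' }
Conflict for D: D → ; x and D → ; D
  Overlap: { ';' }

Answer: Yes. X → e ';' x / X → e D on { 'e' }; D → ';' x / D → ';' D on { ';' }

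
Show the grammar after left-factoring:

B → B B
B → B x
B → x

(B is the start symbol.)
Left-factoring transforms A → αβ₁ | αβ₂ into A → αA' and A' → β₁ | β₂
(α is the longest common prefix among the alternatives). Repeat until
no nonterminal has two alternatives with a common prefix.

Round 1: B has alternatives sharing prefix 'B'. Introduce B': B → B B'
  Add: B' → B
  Add: B' → x

No remaining common prefixes — done.

Resulting grammar:
B → B B'
B' → B
B' → x
B → x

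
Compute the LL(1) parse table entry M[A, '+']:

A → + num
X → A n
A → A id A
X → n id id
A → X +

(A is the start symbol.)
A → + num, A → A id A, A → X +

To find M[A, '+'], we find productions for A where '+' is in the predict set (PREDICT(N → α) = (FIRST(α) \ {ε}) ∪ (FOLLOW(N) if α ⇒* ε)).

Relevant sets:
  FIRST(A) = { '+', 'n' }
  FIRST(X) = { '+', 'n' }

A → + num: PREDICT = { '+' }
  '+' is in predict set, so this production goes in M[A, '+']
A → A id A: PREDICT = { '+', 'n' }
  '+' is in predict set, so this production goes in M[A, '+']
A → X +: PREDICT = { '+', 'n' }
  '+' is in predict set, so this production goes in M[A, '+']

M[A, '+'] = A → + num, A → A id A, A → X +  (a multiply-defined cell — the grammar is not LL(1))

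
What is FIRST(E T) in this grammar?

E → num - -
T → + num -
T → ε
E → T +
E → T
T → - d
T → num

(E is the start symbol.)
{ '+', '-', 'num', ε }

FIRST sets of the non-terminals involved (from the grammar, by fixed-point iteration):
  FIRST(E) = { '+', '-', 'num', ε }
  FIRST(T) = { '+', '-', 'num', ε }

To compute FIRST(E T), process the symbols left to right:
Symbol E is a non-terminal. Add FIRST(E) \ {ε} = { '+', '-', 'num' }
E is nullable (ε ∈ FIRST(E)), continue to the next symbol.
Symbol T is a non-terminal. Add FIRST(T) \ {ε} = { '+', '-', 'num' }
T is nullable (ε ∈ FIRST(T)), continue to the next symbol.
All symbols are nullable, so ε is in the result.
FIRST(E T) = { '+', '-', 'num', ε }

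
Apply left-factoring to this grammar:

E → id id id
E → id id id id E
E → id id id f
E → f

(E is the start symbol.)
E → id id id E'
E' → ε
E' → id E
E' → f
E → f

Left-factoring transforms A → αβ₁ | αβ₂ into A → αA' and A' → β₁ | β₂
(α is the longest common prefix among the alternatives). Repeat until
no nonterminal has two alternatives with a common prefix.

Round 1: E has alternatives sharing prefix 'id id id'. Introduce E': E → id id id E'
  Add: E' → ε
  Add: E' → id E
  Add: E' → f

No remaining common prefixes — done.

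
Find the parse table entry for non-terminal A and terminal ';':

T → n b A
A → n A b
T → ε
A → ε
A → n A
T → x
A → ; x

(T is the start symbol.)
To find M[A, ';'], we find productions for A where ';' is in the predict set (PREDICT(N → α) = (FIRST(α) \ {ε}) ∪ (FOLLOW(N) if α ⇒* ε)).

Relevant sets:
  FOLLOW(A) = { $, 'b' }

A → n A b: PREDICT = { 'n' }
A → ε: PREDICT = { $, 'b' }
A → n A: PREDICT = { 'n' }
A → ; x: PREDICT = { ';' }
  ';' is in predict set, so this production goes in M[A, ';']

M[A, ';'] = A → ; x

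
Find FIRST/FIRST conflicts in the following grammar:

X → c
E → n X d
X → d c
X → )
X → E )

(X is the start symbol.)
A FIRST/FIRST conflict occurs when two productions N → α and N → β for the same non-terminal have FIRST(α) ∩ FIRST(β) ≠ ∅ (with ε ∈ FIRST of a nullable right-hand side, so two nullable alternatives also conflict).

FIRST sets of the non-terminals at (or reachable through a nullable prefix from) the front of some alternative:
  FIRST(E) = { 'n' }

Productions for X:
  X → c: FIRST = { 'c' }
  X → d c: FIRST = { 'd' }
  X → ): FIRST = { ')' }
  X → E ): FIRST = { 'n' }
E has only one production, so no FIRST/FIRST conflict is possible there.

All alternatives of each non-terminal have pairwise disjoint FIRST sets.

Answer: No FIRST/FIRST conflicts.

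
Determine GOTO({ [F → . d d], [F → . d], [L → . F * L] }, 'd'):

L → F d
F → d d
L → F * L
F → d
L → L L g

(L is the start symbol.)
{ [F → d . d], [F → d .] }

GOTO(I, 'd') = CLOSURE({ [A → αX.β] : [A → α.Xβ] ∈ I, X = 'd' })

Items with dot before 'd', with the dot advanced:
  [F → . d] → [F → d .]
  [F → . d d] → [F → d . d]
Closure adds nothing (no advanced item has the dot before a non-terminal).

GOTO = { [F → d . d], [F → d .] }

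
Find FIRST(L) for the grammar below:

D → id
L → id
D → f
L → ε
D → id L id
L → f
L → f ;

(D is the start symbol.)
{ 'f', 'id', ε }

To compute FIRST(L), examine every production with L on the left-hand side, reading each right-hand side left to right until a non-nullable symbol is reached.

From L → id:
  - id is a terminal: add 'id' and stop
From L → ε:
  - ε-production, so ε ∈ FIRST(L)
From L → f:
  - f is a terminal: add 'f' and stop
From L → f ;:
  - f is a terminal: add 'f' and stop

Collecting: FIRST(L) = { 'f', 'id', ε }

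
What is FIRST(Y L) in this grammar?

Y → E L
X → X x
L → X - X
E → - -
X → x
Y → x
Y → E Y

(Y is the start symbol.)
{ '-', 'x' }

FIRST sets of the non-terminals involved (from the grammar, by fixed-point iteration):
  FIRST(Y) = { '-', 'x' }

To compute FIRST(Y L), process the symbols left to right:
Symbol Y is a non-terminal. Add FIRST(Y) \ {ε} = { '-', 'x' }
Y is not nullable (ε ∉ FIRST(Y)), so stop here.
FIRST(Y L) = { '-', 'x' }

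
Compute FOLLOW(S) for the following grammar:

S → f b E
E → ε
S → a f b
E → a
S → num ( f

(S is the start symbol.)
{ $ }

To compute FOLLOW(S), find every occurrence of S on a right-hand side N → α S β: add FIRST(β) \ {ε}, and if β is empty or nullable also add FOLLOW(N). Iterate to a fixed point.

S is the start symbol, so $ ∈ FOLLOW(S).
S does not occur on any right-hand side.

Taking the union: FOLLOW(S) = { $ }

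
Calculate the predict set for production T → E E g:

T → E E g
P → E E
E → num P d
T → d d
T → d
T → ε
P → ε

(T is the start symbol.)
{ 'num' }

PREDICT(T → E E g) = (FIRST(RHS) \ {ε}) ∪ (FOLLOW(T) if ε ∈ FIRST(RHS), i.e. RHS ⇒* ε)
FIRST(E) = { 'num' }
FIRST(E E g) = { 'num' }
ε ∉ FIRST(E E g), so FOLLOW(T) is not added.
PREDICT(T → E E g) = { 'num' }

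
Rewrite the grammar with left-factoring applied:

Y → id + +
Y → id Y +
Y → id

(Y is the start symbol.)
Left-factoring transforms A → αβ₁ | αβ₂ into A → αA' and A' → β₁ | β₂
(α is the longest common prefix among the alternatives). Repeat until
no nonterminal has two alternatives with a common prefix.

Round 1: Y has alternatives sharing prefix 'id'. Introduce Y': Y → id Y'
  Add: Y' → + +
  Add: Y' → Y +
  Add: Y' → ε

No remaining common prefixes — done.

Resulting grammar:
Y → id Y'
Y' → + +
Y' → Y +
Y' → ε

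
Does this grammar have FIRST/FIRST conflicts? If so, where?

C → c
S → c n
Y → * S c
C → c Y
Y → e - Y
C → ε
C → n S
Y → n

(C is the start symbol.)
A FIRST/FIRST conflict occurs when two productions N → α and N → β for the same non-terminal have FIRST(α) ∩ FIRST(β) ≠ ∅ (with ε ∈ FIRST of a nullable right-hand side, so two nullable alternatives also conflict).

Productions for C:
  C → c: FIRST = { 'c' }
  C → c Y: FIRST = { 'c' }
  C → ε: FIRST = { ε }
  C → n S: FIRST = { 'n' }
Productions for Y:
  Y → * S c: FIRST = { '*' }
  Y → e - Y: FIRST = { 'e' }
  Y → n: FIRST = { 'n' }
S has only one production, so no FIRST/FIRST conflict is possible there.

Conflict for C: C → c and C → c Y
  Overlap: { 'c' }

Answer: Yes. C → c / C → c Y on { 'c' }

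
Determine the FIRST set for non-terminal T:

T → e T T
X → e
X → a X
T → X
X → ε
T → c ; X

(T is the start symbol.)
{ 'a', 'c', 'e', ε }

FIRST sets of the other non-terminals involved (by the same procedure, iterated to a fixed point):
  FIRST(X) = { 'a', 'e', ε }

From T → e T T:
  - e is a terminal: add 'e' and stop
From T → X:
  - X is a non-terminal: add FIRST(X) \ {ε} = { 'a', 'e' }
    X is nullable and nothing follows, so the whole right-hand side can vanish: ε ∈ FIRST(T)
From T → c ; X:
  - c is a terminal: add 'c' and stop

Collecting: FIRST(T) = { 'a', 'c', 'e', ε }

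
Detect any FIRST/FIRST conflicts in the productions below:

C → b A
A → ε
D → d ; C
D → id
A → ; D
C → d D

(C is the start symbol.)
A FIRST/FIRST conflict occurs when two productions N → α and N → β for the same non-terminal have FIRST(α) ∩ FIRST(β) ≠ ∅ (with ε ∈ FIRST of a nullable right-hand side, so two nullable alternatives also conflict).

Productions for C:
  C → b A: FIRST = { 'b' }
  C → d D: FIRST = { 'd' }
Productions for A:
  A → ε: FIRST = { ε }
  A → ; D: FIRST = { ';' }
Productions for D:
  D → d ; C: FIRST = { 'd' }
  D → id: FIRST = { 'id' }

All alternatives of each non-terminal have pairwise disjoint FIRST sets.

Answer: No FIRST/FIRST conflicts.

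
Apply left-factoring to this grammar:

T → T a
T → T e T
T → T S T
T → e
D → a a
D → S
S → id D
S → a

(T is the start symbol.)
T → T T'
T' → a
T' → e T
T' → S T
T → e
D → a a
D → S
S → id D
S → a

Left-factoring transforms A → αβ₁ | αβ₂ into A → αA' and A' → β₁ | β₂
(α is the longest common prefix among the alternatives). Repeat until
no nonterminal has two alternatives with a common prefix.

Round 1: T has alternatives sharing prefix 'T'. Introduce T': T → T T'
  Add: T' → a
  Add: T' → e T
  Add: T' → S T

No remaining common prefixes — done.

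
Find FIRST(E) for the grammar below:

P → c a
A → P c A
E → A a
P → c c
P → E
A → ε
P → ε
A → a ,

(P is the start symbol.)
{ 'a', 'c' }

To compute FIRST(E), examine every production with E on the left-hand side, reading each right-hand side left to right until a non-nullable symbol is reached.

FIRST sets of the other non-terminals involved (by the same procedure, iterated to a fixed point):
  FIRST(A) = { 'a', 'c', ε }

From E → A a:
  - A is a non-terminal: add FIRST(A) \ {ε} = { 'a', 'c' }
    A is nullable, so continue to the next symbol
  - a is a terminal: add 'a' and stop

Collecting: FIRST(E) = { 'a', 'c' }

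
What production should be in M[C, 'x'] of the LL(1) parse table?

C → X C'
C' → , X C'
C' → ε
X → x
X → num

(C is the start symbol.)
C → X C'

To find M[C, 'x'], we find productions for C where 'x' is in the predict set (PREDICT(N → α) = (FIRST(α) \ {ε}) ∪ (FOLLOW(N) if α ⇒* ε)).

Relevant sets:
  FIRST(X) = { 'num', 'x' }

C → X C': PREDICT = { 'num', 'x' }
  'x' is in predict set, so this production goes in M[C, 'x']

M[C, 'x'] = C → X C'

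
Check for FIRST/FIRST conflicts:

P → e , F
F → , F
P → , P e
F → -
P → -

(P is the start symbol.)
A FIRST/FIRST conflict occurs when two productions N → α and N → β for the same non-terminal have FIRST(α) ∩ FIRST(β) ≠ ∅ (with ε ∈ FIRST of a nullable right-hand side, so two nullable alternatives also conflict).

Productions for P:
  P → e , F: FIRST = { 'e' }
  P → , P e: FIRST = { ',' }
  P → -: FIRST = { '-' }
Productions for F:
  F → , F: FIRST = { ',' }
  F → -: FIRST = { '-' }

All alternatives of each non-terminal have pairwise disjoint FIRST sets.

Answer: No FIRST/FIRST conflicts.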